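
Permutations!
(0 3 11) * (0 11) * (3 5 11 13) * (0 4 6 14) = (0 5 11 13 3 4 6 14) = [5, 1, 2, 4, 6, 11, 14, 7, 8, 9, 10, 13, 12, 3, 0]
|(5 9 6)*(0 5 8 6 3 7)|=|(0 5 9 3 7)(6 8)|=10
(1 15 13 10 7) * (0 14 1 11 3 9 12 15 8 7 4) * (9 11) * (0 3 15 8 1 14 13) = (0 13 10 4 3 11 15)(7 9 12 8) = [13, 1, 2, 11, 3, 5, 6, 9, 7, 12, 4, 15, 8, 10, 14, 0]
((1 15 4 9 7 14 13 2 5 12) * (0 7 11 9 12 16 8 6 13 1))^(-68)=(0 14 15 12 7 1 4)(2 6 16)(5 13 8)=[14, 4, 6, 3, 0, 13, 16, 1, 5, 9, 10, 11, 7, 8, 15, 12, 2]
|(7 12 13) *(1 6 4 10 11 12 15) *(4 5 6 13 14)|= |(1 13 7 15)(4 10 11 12 14)(5 6)|= 20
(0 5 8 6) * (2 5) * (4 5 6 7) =(0 2 6)(4 5 8 7) =[2, 1, 6, 3, 5, 8, 0, 4, 7]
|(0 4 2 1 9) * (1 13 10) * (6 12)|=14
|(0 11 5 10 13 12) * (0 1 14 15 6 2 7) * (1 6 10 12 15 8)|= |(0 11 5 12 6 2 7)(1 14 8)(10 13 15)|= 21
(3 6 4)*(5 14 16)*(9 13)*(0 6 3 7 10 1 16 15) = [6, 16, 2, 3, 7, 14, 4, 10, 8, 13, 1, 11, 12, 9, 15, 0, 5] = (0 6 4 7 10 1 16 5 14 15)(9 13)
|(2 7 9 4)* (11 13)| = 4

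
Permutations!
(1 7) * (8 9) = [0, 7, 2, 3, 4, 5, 6, 1, 9, 8] = (1 7)(8 9)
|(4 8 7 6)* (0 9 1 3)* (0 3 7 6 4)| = |(0 9 1 7 4 8 6)| = 7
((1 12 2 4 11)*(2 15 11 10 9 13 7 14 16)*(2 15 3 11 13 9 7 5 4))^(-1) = (1 11 3 12)(4 5 13 15 16 14 7 10) = [0, 11, 2, 12, 5, 13, 6, 10, 8, 9, 4, 3, 1, 15, 7, 16, 14]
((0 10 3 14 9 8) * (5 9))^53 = (0 5 10 9 3 8 14) = [5, 1, 2, 8, 4, 10, 6, 7, 14, 3, 9, 11, 12, 13, 0]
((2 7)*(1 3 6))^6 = (7) = [0, 1, 2, 3, 4, 5, 6, 7]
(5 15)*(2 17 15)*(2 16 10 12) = (2 17 15 5 16 10 12) = [0, 1, 17, 3, 4, 16, 6, 7, 8, 9, 12, 11, 2, 13, 14, 5, 10, 15]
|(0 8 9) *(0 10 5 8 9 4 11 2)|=|(0 9 10 5 8 4 11 2)|=8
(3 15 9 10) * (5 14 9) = [0, 1, 2, 15, 4, 14, 6, 7, 8, 10, 3, 11, 12, 13, 9, 5] = (3 15 5 14 9 10)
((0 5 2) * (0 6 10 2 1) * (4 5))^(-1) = [1, 5, 10, 3, 0, 4, 2, 7, 8, 9, 6] = (0 1 5 4)(2 10 6)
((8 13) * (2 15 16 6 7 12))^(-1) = (2 12 7 6 16 15)(8 13) = [0, 1, 12, 3, 4, 5, 16, 6, 13, 9, 10, 11, 7, 8, 14, 2, 15]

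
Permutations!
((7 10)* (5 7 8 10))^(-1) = (5 7)(8 10) = [0, 1, 2, 3, 4, 7, 6, 5, 10, 9, 8]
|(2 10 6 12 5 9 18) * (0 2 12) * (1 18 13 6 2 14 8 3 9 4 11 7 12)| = |(0 14 8 3 9 13 6)(1 18)(2 10)(4 11 7 12 5)| = 70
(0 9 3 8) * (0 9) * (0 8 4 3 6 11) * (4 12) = (0 8 9 6 11)(3 12 4) = [8, 1, 2, 12, 3, 5, 11, 7, 9, 6, 10, 0, 4]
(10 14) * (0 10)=(0 10 14)=[10, 1, 2, 3, 4, 5, 6, 7, 8, 9, 14, 11, 12, 13, 0]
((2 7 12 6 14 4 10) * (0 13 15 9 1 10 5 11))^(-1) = (0 11 5 4 14 6 12 7 2 10 1 9 15 13) = [11, 9, 10, 3, 14, 4, 12, 2, 8, 15, 1, 5, 7, 0, 6, 13]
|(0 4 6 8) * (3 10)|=|(0 4 6 8)(3 10)|=4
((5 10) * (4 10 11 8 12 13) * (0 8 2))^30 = [13, 1, 12, 3, 11, 0, 6, 7, 4, 9, 2, 8, 10, 5] = (0 13 5)(2 12 10)(4 11 8)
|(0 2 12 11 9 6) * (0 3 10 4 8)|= 10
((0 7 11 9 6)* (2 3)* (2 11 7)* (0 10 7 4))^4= (0 9 4 11 7 3 10 2 6)= [9, 1, 6, 10, 11, 5, 0, 3, 8, 4, 2, 7]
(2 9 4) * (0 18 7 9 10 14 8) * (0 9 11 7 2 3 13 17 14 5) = [18, 1, 10, 13, 3, 0, 6, 11, 9, 4, 5, 7, 12, 17, 8, 15, 16, 14, 2] = (0 18 2 10 5)(3 13 17 14 8 9 4)(7 11)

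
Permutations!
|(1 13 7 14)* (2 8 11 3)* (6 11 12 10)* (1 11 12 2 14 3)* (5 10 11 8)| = |(1 13 7 3 14 8 2 5 10 6 12 11)| = 12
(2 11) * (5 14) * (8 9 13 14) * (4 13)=(2 11)(4 13 14 5 8 9)=[0, 1, 11, 3, 13, 8, 6, 7, 9, 4, 10, 2, 12, 14, 5]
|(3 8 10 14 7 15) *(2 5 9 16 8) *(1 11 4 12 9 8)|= |(1 11 4 12 9 16)(2 5 8 10 14 7 15 3)|= 24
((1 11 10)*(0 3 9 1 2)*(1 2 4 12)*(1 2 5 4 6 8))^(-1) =(0 2 12 4 5 9 3)(1 8 6 10 11) =[2, 8, 12, 0, 5, 9, 10, 7, 6, 3, 11, 1, 4]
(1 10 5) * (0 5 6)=(0 5 1 10 6)=[5, 10, 2, 3, 4, 1, 0, 7, 8, 9, 6]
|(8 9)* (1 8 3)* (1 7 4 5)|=7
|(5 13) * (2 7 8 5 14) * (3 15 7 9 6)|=|(2 9 6 3 15 7 8 5 13 14)|=10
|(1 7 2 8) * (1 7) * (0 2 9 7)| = 6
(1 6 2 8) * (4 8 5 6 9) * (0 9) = (0 9 4 8 1)(2 5 6) = [9, 0, 5, 3, 8, 6, 2, 7, 1, 4]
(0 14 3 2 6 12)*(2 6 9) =(0 14 3 6 12)(2 9) =[14, 1, 9, 6, 4, 5, 12, 7, 8, 2, 10, 11, 0, 13, 3]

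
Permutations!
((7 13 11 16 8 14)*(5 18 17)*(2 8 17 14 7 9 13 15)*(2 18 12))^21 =[0, 1, 11, 3, 4, 9, 6, 17, 16, 8, 10, 15, 13, 7, 2, 5, 18, 14, 12] =(2 11 15 5 9 8 16 18 12 13 7 17 14)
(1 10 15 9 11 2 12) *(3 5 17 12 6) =(1 10 15 9 11 2 6 3 5 17 12) =[0, 10, 6, 5, 4, 17, 3, 7, 8, 11, 15, 2, 1, 13, 14, 9, 16, 12]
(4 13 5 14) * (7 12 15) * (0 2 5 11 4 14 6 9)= (0 2 5 6 9)(4 13 11)(7 12 15)= [2, 1, 5, 3, 13, 6, 9, 12, 8, 0, 10, 4, 15, 11, 14, 7]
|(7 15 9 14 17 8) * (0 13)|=6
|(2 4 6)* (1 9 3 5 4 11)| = |(1 9 3 5 4 6 2 11)| = 8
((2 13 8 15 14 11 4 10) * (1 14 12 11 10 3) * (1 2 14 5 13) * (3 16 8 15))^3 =(1 15 4 3 5 12 16 2 13 11 8)(10 14) =[0, 15, 13, 5, 3, 12, 6, 7, 1, 9, 14, 8, 16, 11, 10, 4, 2]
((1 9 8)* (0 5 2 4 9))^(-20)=(0 5 2 4 9 8 1)=[5, 0, 4, 3, 9, 2, 6, 7, 1, 8]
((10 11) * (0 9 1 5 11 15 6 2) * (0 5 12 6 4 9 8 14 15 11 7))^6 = (0 1)(2 15)(4 5)(6 14)(7 9)(8 12) = [1, 0, 15, 3, 5, 4, 14, 9, 12, 7, 10, 11, 8, 13, 6, 2]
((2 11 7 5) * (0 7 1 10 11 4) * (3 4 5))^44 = [0, 11, 2, 3, 4, 5, 6, 7, 8, 9, 1, 10] = (1 11 10)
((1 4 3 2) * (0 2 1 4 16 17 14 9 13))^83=(0 3 17 13 4 16 9 2 1 14)=[3, 14, 1, 17, 16, 5, 6, 7, 8, 2, 10, 11, 12, 4, 0, 15, 9, 13]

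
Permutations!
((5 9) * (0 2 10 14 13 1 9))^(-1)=[5, 13, 0, 3, 4, 9, 6, 7, 8, 1, 2, 11, 12, 14, 10]=(0 5 9 1 13 14 10 2)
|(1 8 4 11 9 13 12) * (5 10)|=|(1 8 4 11 9 13 12)(5 10)|=14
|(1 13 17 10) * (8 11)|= 4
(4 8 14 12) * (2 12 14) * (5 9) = (14)(2 12 4 8)(5 9) = [0, 1, 12, 3, 8, 9, 6, 7, 2, 5, 10, 11, 4, 13, 14]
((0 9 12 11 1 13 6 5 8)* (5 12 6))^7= (0 5 1 12 9 8 13 11 6)= [5, 12, 2, 3, 4, 1, 0, 7, 13, 8, 10, 6, 9, 11]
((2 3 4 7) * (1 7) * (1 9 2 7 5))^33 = [0, 5, 3, 4, 9, 1, 6, 7, 8, 2] = (1 5)(2 3 4 9)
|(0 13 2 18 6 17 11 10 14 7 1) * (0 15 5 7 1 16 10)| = 7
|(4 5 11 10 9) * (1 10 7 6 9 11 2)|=9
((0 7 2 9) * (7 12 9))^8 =[9, 1, 2, 3, 4, 5, 6, 7, 8, 12, 10, 11, 0] =(0 9 12)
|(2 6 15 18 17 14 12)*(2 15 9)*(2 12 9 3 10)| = 12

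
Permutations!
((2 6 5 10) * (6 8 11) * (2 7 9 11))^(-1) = (2 8)(5 6 11 9 7 10) = [0, 1, 8, 3, 4, 6, 11, 10, 2, 7, 5, 9]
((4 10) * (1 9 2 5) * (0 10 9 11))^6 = (0 1 2 4)(5 9 10 11) = [1, 2, 4, 3, 0, 9, 6, 7, 8, 10, 11, 5]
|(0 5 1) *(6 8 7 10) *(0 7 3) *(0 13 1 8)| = 9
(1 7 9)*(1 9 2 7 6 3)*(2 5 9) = (1 6 3)(2 7 5 9) = [0, 6, 7, 1, 4, 9, 3, 5, 8, 2]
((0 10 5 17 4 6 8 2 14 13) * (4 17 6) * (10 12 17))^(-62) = (0 14 8 5 17)(2 6 10 12 13) = [14, 1, 6, 3, 4, 17, 10, 7, 5, 9, 12, 11, 13, 2, 8, 15, 16, 0]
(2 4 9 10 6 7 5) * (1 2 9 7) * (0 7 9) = (0 7 5)(1 2 4 9 10 6) = [7, 2, 4, 3, 9, 0, 1, 5, 8, 10, 6]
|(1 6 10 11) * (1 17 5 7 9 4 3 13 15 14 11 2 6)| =30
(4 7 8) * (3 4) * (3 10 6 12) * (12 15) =(3 4 7 8 10 6 15 12) =[0, 1, 2, 4, 7, 5, 15, 8, 10, 9, 6, 11, 3, 13, 14, 12]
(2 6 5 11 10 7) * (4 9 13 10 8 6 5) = (2 5 11 8 6 4 9 13 10 7) = [0, 1, 5, 3, 9, 11, 4, 2, 6, 13, 7, 8, 12, 10]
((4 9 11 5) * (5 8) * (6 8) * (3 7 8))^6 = (3 11 4 8)(5 7 6 9) = [0, 1, 2, 11, 8, 7, 9, 6, 3, 5, 10, 4]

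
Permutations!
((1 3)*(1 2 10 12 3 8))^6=(2 12)(3 10)=[0, 1, 12, 10, 4, 5, 6, 7, 8, 9, 3, 11, 2]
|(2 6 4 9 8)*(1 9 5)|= 7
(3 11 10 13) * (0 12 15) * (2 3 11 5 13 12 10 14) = (0 10 12 15)(2 3 5 13 11 14) = [10, 1, 3, 5, 4, 13, 6, 7, 8, 9, 12, 14, 15, 11, 2, 0]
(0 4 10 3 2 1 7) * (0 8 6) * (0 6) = (0 4 10 3 2 1 7 8) = [4, 7, 1, 2, 10, 5, 6, 8, 0, 9, 3]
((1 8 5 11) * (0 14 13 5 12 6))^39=(0 5 8)(1 6 13)(11 12 14)=[5, 6, 2, 3, 4, 8, 13, 7, 0, 9, 10, 12, 14, 1, 11]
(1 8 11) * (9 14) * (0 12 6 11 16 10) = (0 12 6 11 1 8 16 10)(9 14) = [12, 8, 2, 3, 4, 5, 11, 7, 16, 14, 0, 1, 6, 13, 9, 15, 10]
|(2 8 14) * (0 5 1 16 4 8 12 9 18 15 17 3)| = 14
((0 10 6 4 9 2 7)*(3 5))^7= (10)(3 5)= [0, 1, 2, 5, 4, 3, 6, 7, 8, 9, 10]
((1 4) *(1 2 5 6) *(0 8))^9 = (0 8)(1 6 5 2 4) = [8, 6, 4, 3, 1, 2, 5, 7, 0]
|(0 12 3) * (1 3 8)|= |(0 12 8 1 3)|= 5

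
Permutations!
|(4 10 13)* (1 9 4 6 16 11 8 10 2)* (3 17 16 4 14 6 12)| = |(1 9 14 6 4 2)(3 17 16 11 8 10 13 12)| = 24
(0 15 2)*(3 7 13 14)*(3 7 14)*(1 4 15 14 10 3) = (0 14 7 13 1 4 15 2)(3 10) = [14, 4, 0, 10, 15, 5, 6, 13, 8, 9, 3, 11, 12, 1, 7, 2]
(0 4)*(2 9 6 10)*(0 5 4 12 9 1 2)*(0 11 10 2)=(0 12 9 6 2 1)(4 5)(10 11)=[12, 0, 1, 3, 5, 4, 2, 7, 8, 6, 11, 10, 9]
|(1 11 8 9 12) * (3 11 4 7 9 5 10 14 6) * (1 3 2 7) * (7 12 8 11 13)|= |(1 4)(2 12 3 13 7 9 8 5 10 14 6)|= 22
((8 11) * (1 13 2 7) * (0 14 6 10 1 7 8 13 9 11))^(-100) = (14) = [0, 1, 2, 3, 4, 5, 6, 7, 8, 9, 10, 11, 12, 13, 14]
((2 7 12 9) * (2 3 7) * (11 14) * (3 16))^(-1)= (3 16 9 12 7)(11 14)= [0, 1, 2, 16, 4, 5, 6, 3, 8, 12, 10, 14, 7, 13, 11, 15, 9]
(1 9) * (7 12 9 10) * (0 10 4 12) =[10, 4, 2, 3, 12, 5, 6, 0, 8, 1, 7, 11, 9] =(0 10 7)(1 4 12 9)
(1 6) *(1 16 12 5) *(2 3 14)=(1 6 16 12 5)(2 3 14)=[0, 6, 3, 14, 4, 1, 16, 7, 8, 9, 10, 11, 5, 13, 2, 15, 12]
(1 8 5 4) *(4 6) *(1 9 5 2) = (1 8 2)(4 9 5 6) = [0, 8, 1, 3, 9, 6, 4, 7, 2, 5]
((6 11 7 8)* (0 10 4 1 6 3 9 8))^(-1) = (0 7 11 6 1 4 10)(3 8 9) = [7, 4, 2, 8, 10, 5, 1, 11, 9, 3, 0, 6]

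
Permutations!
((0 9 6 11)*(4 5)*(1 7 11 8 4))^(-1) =[11, 5, 2, 3, 8, 4, 9, 1, 6, 0, 10, 7] =(0 11 7 1 5 4 8 6 9)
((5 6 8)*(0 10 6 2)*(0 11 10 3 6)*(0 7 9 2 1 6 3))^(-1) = (1 5 8 6)(2 9 7 10 11) = [0, 5, 9, 3, 4, 8, 1, 10, 6, 7, 11, 2]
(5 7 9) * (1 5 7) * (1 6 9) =[0, 5, 2, 3, 4, 6, 9, 1, 8, 7] =(1 5 6 9 7)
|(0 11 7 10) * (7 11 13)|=|(0 13 7 10)|=4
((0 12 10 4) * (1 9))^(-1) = [4, 9, 2, 3, 10, 5, 6, 7, 8, 1, 12, 11, 0] = (0 4 10 12)(1 9)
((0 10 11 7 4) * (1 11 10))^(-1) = (0 4 7 11 1) = [4, 0, 2, 3, 7, 5, 6, 11, 8, 9, 10, 1]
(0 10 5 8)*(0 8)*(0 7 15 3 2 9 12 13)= (0 10 5 7 15 3 2 9 12 13)= [10, 1, 9, 2, 4, 7, 6, 15, 8, 12, 5, 11, 13, 0, 14, 3]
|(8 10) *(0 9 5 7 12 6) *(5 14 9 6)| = |(0 6)(5 7 12)(8 10)(9 14)| = 6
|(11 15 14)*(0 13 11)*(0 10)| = 6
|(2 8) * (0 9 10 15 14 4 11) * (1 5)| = |(0 9 10 15 14 4 11)(1 5)(2 8)| = 14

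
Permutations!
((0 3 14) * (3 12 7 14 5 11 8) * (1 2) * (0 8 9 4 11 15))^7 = (0 15 5 3 8 14 7 12)(1 2)(4 11 9) = [15, 2, 1, 8, 11, 3, 6, 12, 14, 4, 10, 9, 0, 13, 7, 5]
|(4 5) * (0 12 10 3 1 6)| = 6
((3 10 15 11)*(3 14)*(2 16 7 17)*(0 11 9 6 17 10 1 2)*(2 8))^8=(0 7 14 15 1 6 2)(3 9 8 17 16 11 10)=[7, 6, 0, 9, 4, 5, 2, 14, 17, 8, 3, 10, 12, 13, 15, 1, 11, 16]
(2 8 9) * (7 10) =(2 8 9)(7 10) =[0, 1, 8, 3, 4, 5, 6, 10, 9, 2, 7]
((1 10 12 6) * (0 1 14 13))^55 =[13, 0, 2, 3, 4, 5, 12, 7, 8, 9, 1, 11, 10, 14, 6] =(0 13 14 6 12 10 1)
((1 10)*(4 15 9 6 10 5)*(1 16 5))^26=(4 16 6 15 5 10 9)=[0, 1, 2, 3, 16, 10, 15, 7, 8, 4, 9, 11, 12, 13, 14, 5, 6]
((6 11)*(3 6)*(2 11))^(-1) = (2 6 3 11) = [0, 1, 6, 11, 4, 5, 3, 7, 8, 9, 10, 2]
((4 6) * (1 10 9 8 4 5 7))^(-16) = [0, 1, 2, 3, 4, 5, 6, 7, 8, 9, 10] = (10)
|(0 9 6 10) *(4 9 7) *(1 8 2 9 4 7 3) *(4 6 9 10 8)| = 8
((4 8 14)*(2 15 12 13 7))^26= (2 15 12 13 7)(4 14 8)= [0, 1, 15, 3, 14, 5, 6, 2, 4, 9, 10, 11, 13, 7, 8, 12]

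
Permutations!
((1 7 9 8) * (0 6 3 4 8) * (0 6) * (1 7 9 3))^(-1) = (1 6 9)(3 7 8 4) = [0, 6, 2, 7, 3, 5, 9, 8, 4, 1]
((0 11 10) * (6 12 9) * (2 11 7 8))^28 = (0 11 8)(2 7 10)(6 12 9) = [11, 1, 7, 3, 4, 5, 12, 10, 0, 6, 2, 8, 9]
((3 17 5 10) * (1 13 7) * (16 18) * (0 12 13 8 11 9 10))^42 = (18)(0 11)(1 17)(3 7)(5 8)(9 12)(10 13) = [11, 17, 2, 7, 4, 8, 6, 3, 5, 12, 13, 0, 9, 10, 14, 15, 16, 1, 18]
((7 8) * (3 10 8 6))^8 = [0, 1, 2, 7, 4, 5, 8, 10, 3, 9, 6] = (3 7 10 6 8)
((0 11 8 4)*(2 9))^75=(0 4 8 11)(2 9)=[4, 1, 9, 3, 8, 5, 6, 7, 11, 2, 10, 0]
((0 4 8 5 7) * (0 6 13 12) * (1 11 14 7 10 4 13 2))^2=(0 12 13)(1 14 6)(2 11 7)(4 5)(8 10)=[12, 14, 11, 3, 5, 4, 1, 2, 10, 9, 8, 7, 13, 0, 6]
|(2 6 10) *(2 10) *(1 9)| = |(10)(1 9)(2 6)| = 2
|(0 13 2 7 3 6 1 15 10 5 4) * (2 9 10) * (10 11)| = 42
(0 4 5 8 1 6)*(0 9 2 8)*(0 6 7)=(0 4 5 6 9 2 8 1 7)=[4, 7, 8, 3, 5, 6, 9, 0, 1, 2]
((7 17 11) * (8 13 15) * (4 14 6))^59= (4 6 14)(7 11 17)(8 15 13)= [0, 1, 2, 3, 6, 5, 14, 11, 15, 9, 10, 17, 12, 8, 4, 13, 16, 7]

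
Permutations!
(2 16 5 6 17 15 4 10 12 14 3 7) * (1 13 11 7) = (1 13 11 7 2 16 5 6 17 15 4 10 12 14 3) = [0, 13, 16, 1, 10, 6, 17, 2, 8, 9, 12, 7, 14, 11, 3, 4, 5, 15]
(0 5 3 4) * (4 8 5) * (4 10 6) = (0 10 6 4)(3 8 5) = [10, 1, 2, 8, 0, 3, 4, 7, 5, 9, 6]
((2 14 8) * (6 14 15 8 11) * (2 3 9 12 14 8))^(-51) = (2 15)(3 6 14 9 8 11 12) = [0, 1, 15, 6, 4, 5, 14, 7, 11, 8, 10, 12, 3, 13, 9, 2]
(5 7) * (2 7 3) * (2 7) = [0, 1, 2, 7, 4, 3, 6, 5] = (3 7 5)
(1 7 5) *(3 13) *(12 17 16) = (1 7 5)(3 13)(12 17 16) = [0, 7, 2, 13, 4, 1, 6, 5, 8, 9, 10, 11, 17, 3, 14, 15, 12, 16]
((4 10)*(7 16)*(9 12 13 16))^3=[0, 1, 2, 3, 10, 5, 6, 13, 8, 16, 4, 11, 7, 9, 14, 15, 12]=(4 10)(7 13 9 16 12)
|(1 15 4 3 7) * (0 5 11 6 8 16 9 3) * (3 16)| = |(0 5 11 6 8 3 7 1 15 4)(9 16)| = 10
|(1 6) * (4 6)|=3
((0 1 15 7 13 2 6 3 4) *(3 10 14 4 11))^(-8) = (0 15 13 6 14)(1 7 2 10 4) = [15, 7, 10, 3, 1, 5, 14, 2, 8, 9, 4, 11, 12, 6, 0, 13]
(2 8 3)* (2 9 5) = (2 8 3 9 5) = [0, 1, 8, 9, 4, 2, 6, 7, 3, 5]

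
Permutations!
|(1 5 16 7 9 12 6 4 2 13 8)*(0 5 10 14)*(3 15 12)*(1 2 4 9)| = |(0 5 16 7 1 10 14)(2 13 8)(3 15 12 6 9)| = 105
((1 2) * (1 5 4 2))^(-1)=(2 4 5)=[0, 1, 4, 3, 5, 2]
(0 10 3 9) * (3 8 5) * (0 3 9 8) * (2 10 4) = [4, 1, 10, 8, 2, 9, 6, 7, 5, 3, 0] = (0 4 2 10)(3 8 5 9)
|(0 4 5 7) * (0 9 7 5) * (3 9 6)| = 4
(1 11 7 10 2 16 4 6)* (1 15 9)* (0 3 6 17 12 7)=(0 3 6 15 9 1 11)(2 16 4 17 12 7 10)=[3, 11, 16, 6, 17, 5, 15, 10, 8, 1, 2, 0, 7, 13, 14, 9, 4, 12]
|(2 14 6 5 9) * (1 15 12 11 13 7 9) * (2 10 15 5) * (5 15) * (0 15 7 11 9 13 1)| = |(0 15 12 9 10 5)(1 7 13 11)(2 14 6)| = 12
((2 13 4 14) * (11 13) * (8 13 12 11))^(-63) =(2 13 14 8 4)(11 12) =[0, 1, 13, 3, 2, 5, 6, 7, 4, 9, 10, 12, 11, 14, 8]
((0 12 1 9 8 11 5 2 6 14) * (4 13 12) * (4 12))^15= (0 11)(1 2)(4 13)(5 12)(6 9)(8 14)= [11, 2, 1, 3, 13, 12, 9, 7, 14, 6, 10, 0, 5, 4, 8]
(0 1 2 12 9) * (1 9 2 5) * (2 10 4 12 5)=[9, 2, 5, 3, 12, 1, 6, 7, 8, 0, 4, 11, 10]=(0 9)(1 2 5)(4 12 10)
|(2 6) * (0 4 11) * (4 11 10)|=|(0 11)(2 6)(4 10)|=2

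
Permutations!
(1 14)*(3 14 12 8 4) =(1 12 8 4 3 14) =[0, 12, 2, 14, 3, 5, 6, 7, 4, 9, 10, 11, 8, 13, 1]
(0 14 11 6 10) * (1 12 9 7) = (0 14 11 6 10)(1 12 9 7) = [14, 12, 2, 3, 4, 5, 10, 1, 8, 7, 0, 6, 9, 13, 11]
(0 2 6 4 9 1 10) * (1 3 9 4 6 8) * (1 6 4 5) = [2, 10, 8, 9, 5, 1, 4, 7, 6, 3, 0] = (0 2 8 6 4 5 1 10)(3 9)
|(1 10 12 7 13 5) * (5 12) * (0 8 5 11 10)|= |(0 8 5 1)(7 13 12)(10 11)|= 12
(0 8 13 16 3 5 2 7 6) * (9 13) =(0 8 9 13 16 3 5 2 7 6) =[8, 1, 7, 5, 4, 2, 0, 6, 9, 13, 10, 11, 12, 16, 14, 15, 3]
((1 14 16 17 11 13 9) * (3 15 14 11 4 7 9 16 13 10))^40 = (1 15 17)(3 16 9)(4 11 14)(7 10 13) = [0, 15, 2, 16, 11, 5, 6, 10, 8, 3, 13, 14, 12, 7, 4, 17, 9, 1]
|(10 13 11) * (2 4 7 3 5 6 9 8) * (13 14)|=|(2 4 7 3 5 6 9 8)(10 14 13 11)|=8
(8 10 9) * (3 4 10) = (3 4 10 9 8) = [0, 1, 2, 4, 10, 5, 6, 7, 3, 8, 9]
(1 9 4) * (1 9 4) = (1 4 9) = [0, 4, 2, 3, 9, 5, 6, 7, 8, 1]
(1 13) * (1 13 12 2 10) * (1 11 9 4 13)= (1 12 2 10 11 9 4 13)= [0, 12, 10, 3, 13, 5, 6, 7, 8, 4, 11, 9, 2, 1]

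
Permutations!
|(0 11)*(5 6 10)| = |(0 11)(5 6 10)| = 6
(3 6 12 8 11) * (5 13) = [0, 1, 2, 6, 4, 13, 12, 7, 11, 9, 10, 3, 8, 5] = (3 6 12 8 11)(5 13)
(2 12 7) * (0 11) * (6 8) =(0 11)(2 12 7)(6 8) =[11, 1, 12, 3, 4, 5, 8, 2, 6, 9, 10, 0, 7]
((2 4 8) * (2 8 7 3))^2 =(8)(2 7)(3 4) =[0, 1, 7, 4, 3, 5, 6, 2, 8]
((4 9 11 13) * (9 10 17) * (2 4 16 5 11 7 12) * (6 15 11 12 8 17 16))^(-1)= (2 12 5 16 10 4)(6 13 11 15)(7 9 17 8)= [0, 1, 12, 3, 2, 16, 13, 9, 7, 17, 4, 15, 5, 11, 14, 6, 10, 8]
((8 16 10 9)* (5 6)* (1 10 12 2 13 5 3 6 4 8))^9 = (2 5 8 12 13 4 16)(3 6) = [0, 1, 5, 6, 16, 8, 3, 7, 12, 9, 10, 11, 13, 4, 14, 15, 2]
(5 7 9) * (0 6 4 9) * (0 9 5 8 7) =(0 6 4 5)(7 9 8) =[6, 1, 2, 3, 5, 0, 4, 9, 7, 8]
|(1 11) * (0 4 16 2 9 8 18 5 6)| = |(0 4 16 2 9 8 18 5 6)(1 11)| = 18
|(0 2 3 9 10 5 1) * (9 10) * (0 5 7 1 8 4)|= 9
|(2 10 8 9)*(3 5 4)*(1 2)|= |(1 2 10 8 9)(3 5 4)|= 15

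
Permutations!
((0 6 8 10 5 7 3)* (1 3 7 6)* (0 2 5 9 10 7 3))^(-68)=(10)(2 7 6)(3 8 5)=[0, 1, 7, 8, 4, 3, 2, 6, 5, 9, 10]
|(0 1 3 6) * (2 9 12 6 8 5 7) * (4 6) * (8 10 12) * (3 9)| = 12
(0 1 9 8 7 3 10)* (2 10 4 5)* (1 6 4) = (0 6 4 5 2 10)(1 9 8 7 3) = [6, 9, 10, 1, 5, 2, 4, 3, 7, 8, 0]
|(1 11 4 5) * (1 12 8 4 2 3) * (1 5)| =|(1 11 2 3 5 12 8 4)| =8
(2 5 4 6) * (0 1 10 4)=(0 1 10 4 6 2 5)=[1, 10, 5, 3, 6, 0, 2, 7, 8, 9, 4]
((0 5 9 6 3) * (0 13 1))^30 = (0 9 3 1 5 6 13) = [9, 5, 2, 1, 4, 6, 13, 7, 8, 3, 10, 11, 12, 0]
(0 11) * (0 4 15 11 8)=(0 8)(4 15 11)=[8, 1, 2, 3, 15, 5, 6, 7, 0, 9, 10, 4, 12, 13, 14, 11]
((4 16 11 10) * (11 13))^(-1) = (4 10 11 13 16) = [0, 1, 2, 3, 10, 5, 6, 7, 8, 9, 11, 13, 12, 16, 14, 15, 4]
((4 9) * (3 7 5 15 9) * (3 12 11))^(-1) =(3 11 12 4 9 15 5 7) =[0, 1, 2, 11, 9, 7, 6, 3, 8, 15, 10, 12, 4, 13, 14, 5]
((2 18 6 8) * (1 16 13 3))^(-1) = (1 3 13 16)(2 8 6 18) = [0, 3, 8, 13, 4, 5, 18, 7, 6, 9, 10, 11, 12, 16, 14, 15, 1, 17, 2]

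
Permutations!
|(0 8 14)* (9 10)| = 6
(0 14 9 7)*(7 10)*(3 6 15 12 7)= (0 14 9 10 3 6 15 12 7)= [14, 1, 2, 6, 4, 5, 15, 0, 8, 10, 3, 11, 7, 13, 9, 12]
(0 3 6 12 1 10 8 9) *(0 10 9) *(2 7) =(0 3 6 12 1 9 10 8)(2 7) =[3, 9, 7, 6, 4, 5, 12, 2, 0, 10, 8, 11, 1]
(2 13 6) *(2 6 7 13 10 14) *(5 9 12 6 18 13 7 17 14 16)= [0, 1, 10, 3, 4, 9, 18, 7, 8, 12, 16, 11, 6, 17, 2, 15, 5, 14, 13]= (2 10 16 5 9 12 6 18 13 17 14)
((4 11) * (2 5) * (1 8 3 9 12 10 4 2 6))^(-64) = (1 3 12 4 2 6 8 9 10 11 5) = [0, 3, 6, 12, 2, 1, 8, 7, 9, 10, 11, 5, 4]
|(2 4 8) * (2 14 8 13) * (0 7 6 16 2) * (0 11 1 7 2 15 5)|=|(0 2 4 13 11 1 7 6 16 15 5)(8 14)|=22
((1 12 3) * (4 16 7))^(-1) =(1 3 12)(4 7 16) =[0, 3, 2, 12, 7, 5, 6, 16, 8, 9, 10, 11, 1, 13, 14, 15, 4]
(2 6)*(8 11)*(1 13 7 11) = (1 13 7 11 8)(2 6) = [0, 13, 6, 3, 4, 5, 2, 11, 1, 9, 10, 8, 12, 7]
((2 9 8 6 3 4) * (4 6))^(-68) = (9) = [0, 1, 2, 3, 4, 5, 6, 7, 8, 9]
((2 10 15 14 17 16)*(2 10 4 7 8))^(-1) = [0, 1, 8, 3, 2, 5, 6, 4, 7, 9, 16, 11, 12, 13, 15, 10, 17, 14] = (2 8 7 4)(10 16 17 14 15)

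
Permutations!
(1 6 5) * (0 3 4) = (0 3 4)(1 6 5) = [3, 6, 2, 4, 0, 1, 5]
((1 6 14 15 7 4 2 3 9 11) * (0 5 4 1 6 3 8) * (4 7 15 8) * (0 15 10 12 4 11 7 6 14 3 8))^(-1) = (0 14 11 2 4 12 10 15 8 1 7 9 3 6 5) = [14, 7, 4, 6, 12, 0, 5, 9, 1, 3, 15, 2, 10, 13, 11, 8]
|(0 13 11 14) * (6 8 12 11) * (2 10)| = 14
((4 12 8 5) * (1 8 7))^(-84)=[0, 1, 2, 3, 4, 5, 6, 7, 8, 9, 10, 11, 12]=(12)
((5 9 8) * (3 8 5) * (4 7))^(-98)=[0, 1, 2, 3, 4, 5, 6, 7, 8, 9]=(9)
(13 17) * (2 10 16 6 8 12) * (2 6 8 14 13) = (2 10 16 8 12 6 14 13 17) = [0, 1, 10, 3, 4, 5, 14, 7, 12, 9, 16, 11, 6, 17, 13, 15, 8, 2]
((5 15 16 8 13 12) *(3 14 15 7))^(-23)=(3 8 7 16 5 15 12 14 13)=[0, 1, 2, 8, 4, 15, 6, 16, 7, 9, 10, 11, 14, 3, 13, 12, 5]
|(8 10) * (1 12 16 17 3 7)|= |(1 12 16 17 3 7)(8 10)|= 6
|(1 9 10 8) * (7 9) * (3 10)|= |(1 7 9 3 10 8)|= 6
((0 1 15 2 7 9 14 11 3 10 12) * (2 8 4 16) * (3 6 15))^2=[3, 10, 9, 12, 2, 5, 8, 14, 16, 11, 0, 15, 1, 13, 6, 4, 7]=(0 3 12 1 10)(2 9 11 15 4)(6 8 16 7 14)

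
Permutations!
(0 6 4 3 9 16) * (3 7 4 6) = (0 3 9 16)(4 7) = [3, 1, 2, 9, 7, 5, 6, 4, 8, 16, 10, 11, 12, 13, 14, 15, 0]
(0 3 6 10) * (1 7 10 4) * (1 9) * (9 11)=(0 3 6 4 11 9 1 7 10)=[3, 7, 2, 6, 11, 5, 4, 10, 8, 1, 0, 9]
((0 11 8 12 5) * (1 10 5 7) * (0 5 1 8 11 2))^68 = (7 12 8) = [0, 1, 2, 3, 4, 5, 6, 12, 7, 9, 10, 11, 8]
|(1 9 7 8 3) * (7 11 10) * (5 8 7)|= |(1 9 11 10 5 8 3)|= 7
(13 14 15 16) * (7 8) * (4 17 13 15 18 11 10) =(4 17 13 14 18 11 10)(7 8)(15 16) =[0, 1, 2, 3, 17, 5, 6, 8, 7, 9, 4, 10, 12, 14, 18, 16, 15, 13, 11]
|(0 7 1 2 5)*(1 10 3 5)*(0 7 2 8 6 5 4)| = 10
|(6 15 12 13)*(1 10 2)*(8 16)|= |(1 10 2)(6 15 12 13)(8 16)|= 12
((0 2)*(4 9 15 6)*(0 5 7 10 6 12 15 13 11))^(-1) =(0 11 13 9 4 6 10 7 5 2)(12 15) =[11, 1, 0, 3, 6, 2, 10, 5, 8, 4, 7, 13, 15, 9, 14, 12]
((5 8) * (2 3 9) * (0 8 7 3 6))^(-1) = (0 6 2 9 3 7 5 8) = [6, 1, 9, 7, 4, 8, 2, 5, 0, 3]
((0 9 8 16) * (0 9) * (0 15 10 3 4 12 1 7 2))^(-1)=(0 2 7 1 12 4 3 10 15)(8 9 16)=[2, 12, 7, 10, 3, 5, 6, 1, 9, 16, 15, 11, 4, 13, 14, 0, 8]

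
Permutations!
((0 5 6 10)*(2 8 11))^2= [6, 1, 11, 3, 4, 10, 0, 7, 2, 9, 5, 8]= (0 6)(2 11 8)(5 10)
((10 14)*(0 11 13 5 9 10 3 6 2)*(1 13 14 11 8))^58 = (0 6 14 10 5 1)(2 3 11 9 13 8) = [6, 0, 3, 11, 4, 1, 14, 7, 2, 13, 5, 9, 12, 8, 10]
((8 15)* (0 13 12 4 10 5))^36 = (15) = [0, 1, 2, 3, 4, 5, 6, 7, 8, 9, 10, 11, 12, 13, 14, 15]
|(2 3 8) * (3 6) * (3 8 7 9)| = |(2 6 8)(3 7 9)| = 3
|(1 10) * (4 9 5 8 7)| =|(1 10)(4 9 5 8 7)| =10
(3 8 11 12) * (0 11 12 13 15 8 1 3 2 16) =(0 11 13 15 8 12 2 16)(1 3) =[11, 3, 16, 1, 4, 5, 6, 7, 12, 9, 10, 13, 2, 15, 14, 8, 0]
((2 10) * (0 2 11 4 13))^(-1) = [13, 1, 0, 3, 11, 5, 6, 7, 8, 9, 2, 10, 12, 4] = (0 13 4 11 10 2)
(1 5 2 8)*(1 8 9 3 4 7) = (1 5 2 9 3 4 7) = [0, 5, 9, 4, 7, 2, 6, 1, 8, 3]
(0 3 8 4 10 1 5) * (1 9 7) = (0 3 8 4 10 9 7 1 5) = [3, 5, 2, 8, 10, 0, 6, 1, 4, 7, 9]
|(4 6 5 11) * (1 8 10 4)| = |(1 8 10 4 6 5 11)| = 7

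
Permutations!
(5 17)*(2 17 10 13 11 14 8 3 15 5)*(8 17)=[0, 1, 8, 15, 4, 10, 6, 7, 3, 9, 13, 14, 12, 11, 17, 5, 16, 2]=(2 8 3 15 5 10 13 11 14 17)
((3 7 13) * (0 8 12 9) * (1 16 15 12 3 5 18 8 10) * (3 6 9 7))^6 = (0 7 9 12 6 15 8 16 18 1 5 10 13) = [7, 5, 2, 3, 4, 10, 15, 9, 16, 12, 13, 11, 6, 0, 14, 8, 18, 17, 1]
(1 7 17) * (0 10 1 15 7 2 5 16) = (0 10 1 2 5 16)(7 17 15) = [10, 2, 5, 3, 4, 16, 6, 17, 8, 9, 1, 11, 12, 13, 14, 7, 0, 15]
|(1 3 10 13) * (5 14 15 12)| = |(1 3 10 13)(5 14 15 12)| = 4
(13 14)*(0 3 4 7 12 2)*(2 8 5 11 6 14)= (0 3 4 7 12 8 5 11 6 14 13 2)= [3, 1, 0, 4, 7, 11, 14, 12, 5, 9, 10, 6, 8, 2, 13]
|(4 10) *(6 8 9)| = 6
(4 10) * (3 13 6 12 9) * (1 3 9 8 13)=[0, 3, 2, 1, 10, 5, 12, 7, 13, 9, 4, 11, 8, 6]=(1 3)(4 10)(6 12 8 13)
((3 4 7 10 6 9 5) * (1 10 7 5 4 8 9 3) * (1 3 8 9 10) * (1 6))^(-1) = (1 10 8 6)(3 5 4 9) = [0, 10, 2, 5, 9, 4, 1, 7, 6, 3, 8]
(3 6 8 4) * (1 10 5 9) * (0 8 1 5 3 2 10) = [8, 0, 10, 6, 2, 9, 1, 7, 4, 5, 3] = (0 8 4 2 10 3 6 1)(5 9)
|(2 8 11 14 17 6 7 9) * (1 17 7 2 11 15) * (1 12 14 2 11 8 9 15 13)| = 8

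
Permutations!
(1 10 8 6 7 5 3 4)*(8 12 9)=(1 10 12 9 8 6 7 5 3 4)=[0, 10, 2, 4, 1, 3, 7, 5, 6, 8, 12, 11, 9]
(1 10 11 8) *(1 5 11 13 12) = (1 10 13 12)(5 11 8) = [0, 10, 2, 3, 4, 11, 6, 7, 5, 9, 13, 8, 1, 12]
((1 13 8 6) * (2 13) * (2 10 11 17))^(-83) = (1 13 11 6 2 10 8 17) = [0, 13, 10, 3, 4, 5, 2, 7, 17, 9, 8, 6, 12, 11, 14, 15, 16, 1]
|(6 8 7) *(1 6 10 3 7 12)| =12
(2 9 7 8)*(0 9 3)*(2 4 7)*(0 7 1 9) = (1 9 2 3 7 8 4) = [0, 9, 3, 7, 1, 5, 6, 8, 4, 2]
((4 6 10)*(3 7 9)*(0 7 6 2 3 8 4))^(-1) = (0 10 6 3 2 4 8 9 7) = [10, 1, 4, 2, 8, 5, 3, 0, 9, 7, 6]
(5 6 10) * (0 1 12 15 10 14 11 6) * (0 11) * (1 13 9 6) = (0 13 9 6 14)(1 12 15 10 5 11) = [13, 12, 2, 3, 4, 11, 14, 7, 8, 6, 5, 1, 15, 9, 0, 10]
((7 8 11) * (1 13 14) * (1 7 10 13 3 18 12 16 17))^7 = [0, 3, 2, 18, 4, 5, 6, 8, 11, 9, 13, 10, 16, 14, 7, 15, 17, 1, 12] = (1 3 18 12 16 17)(7 8 11 10 13 14)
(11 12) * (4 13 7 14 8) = (4 13 7 14 8)(11 12) = [0, 1, 2, 3, 13, 5, 6, 14, 4, 9, 10, 12, 11, 7, 8]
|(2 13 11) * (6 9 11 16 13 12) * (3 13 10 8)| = |(2 12 6 9 11)(3 13 16 10 8)| = 5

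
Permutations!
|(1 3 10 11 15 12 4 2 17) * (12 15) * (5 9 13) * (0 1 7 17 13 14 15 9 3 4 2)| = |(0 1 4)(2 13 5 3 10 11 12)(7 17)(9 14 15)| = 42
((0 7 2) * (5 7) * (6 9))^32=(9)=[0, 1, 2, 3, 4, 5, 6, 7, 8, 9]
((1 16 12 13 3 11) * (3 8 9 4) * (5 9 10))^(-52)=[0, 13, 2, 16, 1, 3, 6, 7, 9, 11, 4, 12, 10, 5, 14, 15, 8]=(1 13 5 3 16 8 9 11 12 10 4)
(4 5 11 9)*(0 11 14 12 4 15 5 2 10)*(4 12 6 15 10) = [11, 1, 4, 3, 2, 14, 15, 7, 8, 10, 0, 9, 12, 13, 6, 5] = (0 11 9 10)(2 4)(5 14 6 15)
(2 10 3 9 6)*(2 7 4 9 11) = (2 10 3 11)(4 9 6 7) = [0, 1, 10, 11, 9, 5, 7, 4, 8, 6, 3, 2]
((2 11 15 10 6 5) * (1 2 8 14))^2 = [0, 11, 15, 3, 4, 14, 8, 7, 1, 9, 5, 10, 12, 13, 2, 6] = (1 11 10 5 14 2 15 6 8)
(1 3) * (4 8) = (1 3)(4 8) = [0, 3, 2, 1, 8, 5, 6, 7, 4]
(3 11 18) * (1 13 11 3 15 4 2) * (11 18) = (1 13 18 15 4 2) = [0, 13, 1, 3, 2, 5, 6, 7, 8, 9, 10, 11, 12, 18, 14, 4, 16, 17, 15]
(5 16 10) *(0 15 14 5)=(0 15 14 5 16 10)=[15, 1, 2, 3, 4, 16, 6, 7, 8, 9, 0, 11, 12, 13, 5, 14, 10]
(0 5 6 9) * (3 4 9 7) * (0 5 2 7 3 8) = (0 2 7 8)(3 4 9 5 6) = [2, 1, 7, 4, 9, 6, 3, 8, 0, 5]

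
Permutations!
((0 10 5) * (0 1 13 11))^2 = (0 5 13)(1 11 10) = [5, 11, 2, 3, 4, 13, 6, 7, 8, 9, 1, 10, 12, 0]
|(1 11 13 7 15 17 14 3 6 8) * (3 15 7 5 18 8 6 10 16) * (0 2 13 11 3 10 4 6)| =30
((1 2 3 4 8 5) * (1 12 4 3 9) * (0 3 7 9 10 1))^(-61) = [9, 10, 1, 0, 12, 8, 6, 3, 4, 7, 2, 11, 5] = (0 9 7 3)(1 10 2)(4 12 5 8)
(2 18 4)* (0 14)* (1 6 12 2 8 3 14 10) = (0 10 1 6 12 2 18 4 8 3 14) = [10, 6, 18, 14, 8, 5, 12, 7, 3, 9, 1, 11, 2, 13, 0, 15, 16, 17, 4]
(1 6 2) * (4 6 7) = [0, 7, 1, 3, 6, 5, 2, 4] = (1 7 4 6 2)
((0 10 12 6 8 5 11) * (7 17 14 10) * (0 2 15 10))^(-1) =(0 14 17 7)(2 11 5 8 6 12 10 15) =[14, 1, 11, 3, 4, 8, 12, 0, 6, 9, 15, 5, 10, 13, 17, 2, 16, 7]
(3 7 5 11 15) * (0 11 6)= (0 11 15 3 7 5 6)= [11, 1, 2, 7, 4, 6, 0, 5, 8, 9, 10, 15, 12, 13, 14, 3]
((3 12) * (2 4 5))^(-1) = (2 5 4)(3 12) = [0, 1, 5, 12, 2, 4, 6, 7, 8, 9, 10, 11, 3]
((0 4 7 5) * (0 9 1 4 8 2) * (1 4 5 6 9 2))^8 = (9)(0 5 8 2 1) = [5, 0, 1, 3, 4, 8, 6, 7, 2, 9]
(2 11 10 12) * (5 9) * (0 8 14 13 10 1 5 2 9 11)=[8, 5, 0, 3, 4, 11, 6, 7, 14, 2, 12, 1, 9, 10, 13]=(0 8 14 13 10 12 9 2)(1 5 11)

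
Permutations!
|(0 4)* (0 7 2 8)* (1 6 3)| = 15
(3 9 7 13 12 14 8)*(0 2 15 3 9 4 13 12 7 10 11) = [2, 1, 15, 4, 13, 5, 6, 12, 9, 10, 11, 0, 14, 7, 8, 3] = (0 2 15 3 4 13 7 12 14 8 9 10 11)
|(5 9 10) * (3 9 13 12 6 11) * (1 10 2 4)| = |(1 10 5 13 12 6 11 3 9 2 4)| = 11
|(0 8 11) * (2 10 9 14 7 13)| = |(0 8 11)(2 10 9 14 7 13)| = 6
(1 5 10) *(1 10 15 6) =(1 5 15 6) =[0, 5, 2, 3, 4, 15, 1, 7, 8, 9, 10, 11, 12, 13, 14, 6]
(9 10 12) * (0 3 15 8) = (0 3 15 8)(9 10 12) = [3, 1, 2, 15, 4, 5, 6, 7, 0, 10, 12, 11, 9, 13, 14, 8]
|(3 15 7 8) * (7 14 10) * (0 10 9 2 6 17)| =|(0 10 7 8 3 15 14 9 2 6 17)| =11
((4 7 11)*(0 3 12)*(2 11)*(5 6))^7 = (0 3 12)(2 7 4 11)(5 6) = [3, 1, 7, 12, 11, 6, 5, 4, 8, 9, 10, 2, 0]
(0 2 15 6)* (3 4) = (0 2 15 6)(3 4) = [2, 1, 15, 4, 3, 5, 0, 7, 8, 9, 10, 11, 12, 13, 14, 6]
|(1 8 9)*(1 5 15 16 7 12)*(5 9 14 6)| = |(1 8 14 6 5 15 16 7 12)| = 9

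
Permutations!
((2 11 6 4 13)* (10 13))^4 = (2 10 6)(4 11 13) = [0, 1, 10, 3, 11, 5, 2, 7, 8, 9, 6, 13, 12, 4]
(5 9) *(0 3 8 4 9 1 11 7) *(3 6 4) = [6, 11, 2, 8, 9, 1, 4, 0, 3, 5, 10, 7] = (0 6 4 9 5 1 11 7)(3 8)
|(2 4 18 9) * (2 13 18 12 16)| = 12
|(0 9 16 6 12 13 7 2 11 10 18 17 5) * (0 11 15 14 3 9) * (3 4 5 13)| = 55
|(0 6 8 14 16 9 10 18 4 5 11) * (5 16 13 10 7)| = 13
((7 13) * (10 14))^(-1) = (7 13)(10 14) = [0, 1, 2, 3, 4, 5, 6, 13, 8, 9, 14, 11, 12, 7, 10]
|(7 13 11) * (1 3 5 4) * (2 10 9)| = 12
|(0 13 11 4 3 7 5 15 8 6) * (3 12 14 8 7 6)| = |(0 13 11 4 12 14 8 3 6)(5 15 7)| = 9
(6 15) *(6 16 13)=(6 15 16 13)=[0, 1, 2, 3, 4, 5, 15, 7, 8, 9, 10, 11, 12, 6, 14, 16, 13]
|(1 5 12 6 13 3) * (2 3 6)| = 10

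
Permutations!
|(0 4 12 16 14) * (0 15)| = |(0 4 12 16 14 15)| = 6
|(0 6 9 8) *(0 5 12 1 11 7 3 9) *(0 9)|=10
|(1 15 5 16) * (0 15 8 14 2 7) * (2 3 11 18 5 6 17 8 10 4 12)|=17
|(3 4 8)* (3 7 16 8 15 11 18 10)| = |(3 4 15 11 18 10)(7 16 8)| = 6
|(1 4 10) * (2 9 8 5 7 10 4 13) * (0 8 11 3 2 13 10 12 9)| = 18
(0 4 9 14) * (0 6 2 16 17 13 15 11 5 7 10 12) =[4, 1, 16, 3, 9, 7, 2, 10, 8, 14, 12, 5, 0, 15, 6, 11, 17, 13] =(0 4 9 14 6 2 16 17 13 15 11 5 7 10 12)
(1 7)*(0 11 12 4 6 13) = (0 11 12 4 6 13)(1 7) = [11, 7, 2, 3, 6, 5, 13, 1, 8, 9, 10, 12, 4, 0]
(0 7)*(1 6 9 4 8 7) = [1, 6, 2, 3, 8, 5, 9, 0, 7, 4] = (0 1 6 9 4 8 7)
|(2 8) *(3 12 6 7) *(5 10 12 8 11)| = |(2 11 5 10 12 6 7 3 8)| = 9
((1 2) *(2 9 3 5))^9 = (1 2 5 3 9) = [0, 2, 5, 9, 4, 3, 6, 7, 8, 1]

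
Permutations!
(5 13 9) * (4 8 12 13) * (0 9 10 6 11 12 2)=(0 9 5 4 8 2)(6 11 12 13 10)=[9, 1, 0, 3, 8, 4, 11, 7, 2, 5, 6, 12, 13, 10]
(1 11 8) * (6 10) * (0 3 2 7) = (0 3 2 7)(1 11 8)(6 10) = [3, 11, 7, 2, 4, 5, 10, 0, 1, 9, 6, 8]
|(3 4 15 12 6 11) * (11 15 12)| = 6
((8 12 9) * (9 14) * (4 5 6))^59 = (4 6 5)(8 9 14 12) = [0, 1, 2, 3, 6, 4, 5, 7, 9, 14, 10, 11, 8, 13, 12]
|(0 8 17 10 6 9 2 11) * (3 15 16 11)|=11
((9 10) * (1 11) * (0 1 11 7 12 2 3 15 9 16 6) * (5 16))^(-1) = (0 6 16 5 10 9 15 3 2 12 7 1) = [6, 0, 12, 2, 4, 10, 16, 1, 8, 15, 9, 11, 7, 13, 14, 3, 5]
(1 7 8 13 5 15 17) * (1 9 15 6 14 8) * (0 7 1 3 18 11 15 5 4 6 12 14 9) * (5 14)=(0 7 3 18 11 15 17)(4 6 9 14 8 13)(5 12)=[7, 1, 2, 18, 6, 12, 9, 3, 13, 14, 10, 15, 5, 4, 8, 17, 16, 0, 11]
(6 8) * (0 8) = (0 8 6) = [8, 1, 2, 3, 4, 5, 0, 7, 6]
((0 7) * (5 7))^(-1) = (0 7 5) = [7, 1, 2, 3, 4, 0, 6, 5]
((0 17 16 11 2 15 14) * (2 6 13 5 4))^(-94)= (0 13 14 6 15 11 2 16 4 17 5)= [13, 1, 16, 3, 17, 0, 15, 7, 8, 9, 10, 2, 12, 14, 6, 11, 4, 5]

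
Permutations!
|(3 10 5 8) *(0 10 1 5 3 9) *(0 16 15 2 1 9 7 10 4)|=|(0 4)(1 5 8 7 10 3 9 16 15 2)|=10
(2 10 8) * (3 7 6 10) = (2 3 7 6 10 8) = [0, 1, 3, 7, 4, 5, 10, 6, 2, 9, 8]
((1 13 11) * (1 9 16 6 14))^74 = [0, 16, 2, 3, 4, 5, 11, 7, 8, 1, 10, 14, 12, 6, 9, 15, 13] = (1 16 13 6 11 14 9)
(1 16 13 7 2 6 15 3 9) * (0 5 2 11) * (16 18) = (0 5 2 6 15 3 9 1 18 16 13 7 11) = [5, 18, 6, 9, 4, 2, 15, 11, 8, 1, 10, 0, 12, 7, 14, 3, 13, 17, 16]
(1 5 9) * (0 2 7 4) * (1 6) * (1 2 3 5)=[3, 1, 7, 5, 0, 9, 2, 4, 8, 6]=(0 3 5 9 6 2 7 4)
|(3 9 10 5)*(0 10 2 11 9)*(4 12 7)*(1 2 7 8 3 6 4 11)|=24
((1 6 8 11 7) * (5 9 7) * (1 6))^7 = [0, 1, 2, 3, 4, 9, 8, 6, 11, 7, 10, 5] = (5 9 7 6 8 11)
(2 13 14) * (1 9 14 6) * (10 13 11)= (1 9 14 2 11 10 13 6)= [0, 9, 11, 3, 4, 5, 1, 7, 8, 14, 13, 10, 12, 6, 2]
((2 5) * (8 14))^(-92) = [0, 1, 2, 3, 4, 5, 6, 7, 8, 9, 10, 11, 12, 13, 14] = (14)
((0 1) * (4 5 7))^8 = (4 7 5) = [0, 1, 2, 3, 7, 4, 6, 5]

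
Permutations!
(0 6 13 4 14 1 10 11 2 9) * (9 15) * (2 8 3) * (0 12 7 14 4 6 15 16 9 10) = (0 15 10 11 8 3 2 16 9 12 7 14 1)(6 13) = [15, 0, 16, 2, 4, 5, 13, 14, 3, 12, 11, 8, 7, 6, 1, 10, 9]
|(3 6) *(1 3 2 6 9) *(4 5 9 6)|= 7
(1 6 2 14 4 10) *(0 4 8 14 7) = (0 4 10 1 6 2 7)(8 14) = [4, 6, 7, 3, 10, 5, 2, 0, 14, 9, 1, 11, 12, 13, 8]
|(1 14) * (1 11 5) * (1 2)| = |(1 14 11 5 2)| = 5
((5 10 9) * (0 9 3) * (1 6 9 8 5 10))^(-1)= (0 3 10 9 6 1 5 8)= [3, 5, 2, 10, 4, 8, 1, 7, 0, 6, 9]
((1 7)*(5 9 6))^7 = [0, 7, 2, 3, 4, 9, 5, 1, 8, 6] = (1 7)(5 9 6)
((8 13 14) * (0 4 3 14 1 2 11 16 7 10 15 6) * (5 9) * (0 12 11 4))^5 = (1 8 3 2 13 14 4)(5 9)(6 10 16 12 15 7 11) = [0, 8, 13, 2, 1, 9, 10, 11, 3, 5, 16, 6, 15, 14, 4, 7, 12]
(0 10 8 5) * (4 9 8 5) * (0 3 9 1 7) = (0 10 5 3 9 8 4 1 7) = [10, 7, 2, 9, 1, 3, 6, 0, 4, 8, 5]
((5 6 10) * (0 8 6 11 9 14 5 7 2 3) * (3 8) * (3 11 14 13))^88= (14)(0 13 11 3 9)(2 10 8 7 6)= [13, 1, 10, 9, 4, 5, 2, 6, 7, 0, 8, 3, 12, 11, 14]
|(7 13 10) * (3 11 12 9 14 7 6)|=9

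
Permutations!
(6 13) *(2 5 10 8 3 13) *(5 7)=(2 7 5 10 8 3 13 6)=[0, 1, 7, 13, 4, 10, 2, 5, 3, 9, 8, 11, 12, 6]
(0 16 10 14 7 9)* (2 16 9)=[9, 1, 16, 3, 4, 5, 6, 2, 8, 0, 14, 11, 12, 13, 7, 15, 10]=(0 9)(2 16 10 14 7)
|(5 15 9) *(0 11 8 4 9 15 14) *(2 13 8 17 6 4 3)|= |(0 11 17 6 4 9 5 14)(2 13 8 3)|= 8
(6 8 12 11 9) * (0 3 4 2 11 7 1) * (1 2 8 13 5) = (0 3 4 8 12 7 2 11 9 6 13 5 1) = [3, 0, 11, 4, 8, 1, 13, 2, 12, 6, 10, 9, 7, 5]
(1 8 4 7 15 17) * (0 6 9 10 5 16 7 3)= (0 6 9 10 5 16 7 15 17 1 8 4 3)= [6, 8, 2, 0, 3, 16, 9, 15, 4, 10, 5, 11, 12, 13, 14, 17, 7, 1]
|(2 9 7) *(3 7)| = |(2 9 3 7)| = 4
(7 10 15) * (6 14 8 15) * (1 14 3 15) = (1 14 8)(3 15 7 10 6) = [0, 14, 2, 15, 4, 5, 3, 10, 1, 9, 6, 11, 12, 13, 8, 7]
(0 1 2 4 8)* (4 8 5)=(0 1 2 8)(4 5)=[1, 2, 8, 3, 5, 4, 6, 7, 0]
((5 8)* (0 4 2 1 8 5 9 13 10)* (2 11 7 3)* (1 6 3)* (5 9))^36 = (0 5 11 13 1)(4 9 7 10 8) = [5, 0, 2, 3, 9, 11, 6, 10, 4, 7, 8, 13, 12, 1]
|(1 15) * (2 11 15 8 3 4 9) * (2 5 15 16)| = |(1 8 3 4 9 5 15)(2 11 16)| = 21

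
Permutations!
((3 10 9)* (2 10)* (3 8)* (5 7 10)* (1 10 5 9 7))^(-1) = [0, 5, 3, 8, 4, 7, 6, 10, 9, 2, 1] = (1 5 7 10)(2 3 8 9)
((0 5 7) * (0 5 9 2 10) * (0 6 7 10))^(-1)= [2, 1, 9, 3, 4, 7, 10, 6, 8, 0, 5]= (0 2 9)(5 7 6 10)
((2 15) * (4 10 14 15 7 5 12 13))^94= (2 13 15 12 14 5 10 7 4)= [0, 1, 13, 3, 2, 10, 6, 4, 8, 9, 7, 11, 14, 15, 5, 12]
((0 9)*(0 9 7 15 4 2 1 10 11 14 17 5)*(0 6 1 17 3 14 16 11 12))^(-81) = (0 6 4 12 5 15 10 17 7 1 2)(3 14)(11 16) = [6, 2, 0, 14, 12, 15, 4, 1, 8, 9, 17, 16, 5, 13, 3, 10, 11, 7]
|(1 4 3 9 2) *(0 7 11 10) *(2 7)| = 9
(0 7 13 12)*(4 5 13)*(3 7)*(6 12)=(0 3 7 4 5 13 6 12)=[3, 1, 2, 7, 5, 13, 12, 4, 8, 9, 10, 11, 0, 6]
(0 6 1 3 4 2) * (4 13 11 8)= (0 6 1 3 13 11 8 4 2)= [6, 3, 0, 13, 2, 5, 1, 7, 4, 9, 10, 8, 12, 11]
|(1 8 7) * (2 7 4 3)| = |(1 8 4 3 2 7)| = 6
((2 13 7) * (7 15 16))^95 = (16) = [0, 1, 2, 3, 4, 5, 6, 7, 8, 9, 10, 11, 12, 13, 14, 15, 16]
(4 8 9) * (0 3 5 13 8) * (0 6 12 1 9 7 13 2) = [3, 9, 0, 5, 6, 2, 12, 13, 7, 4, 10, 11, 1, 8] = (0 3 5 2)(1 9 4 6 12)(7 13 8)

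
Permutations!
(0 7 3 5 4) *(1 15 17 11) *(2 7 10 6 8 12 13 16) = [10, 15, 7, 5, 0, 4, 8, 3, 12, 9, 6, 1, 13, 16, 14, 17, 2, 11] = (0 10 6 8 12 13 16 2 7 3 5 4)(1 15 17 11)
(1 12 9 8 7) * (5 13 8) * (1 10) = [0, 12, 2, 3, 4, 13, 6, 10, 7, 5, 1, 11, 9, 8] = (1 12 9 5 13 8 7 10)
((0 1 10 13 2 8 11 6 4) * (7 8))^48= (0 6 8 2 10)(1 4 11 7 13)= [6, 4, 10, 3, 11, 5, 8, 13, 2, 9, 0, 7, 12, 1]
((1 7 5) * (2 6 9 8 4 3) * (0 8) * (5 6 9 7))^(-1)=[9, 5, 3, 4, 8, 1, 7, 6, 0, 2]=(0 9 2 3 4 8)(1 5)(6 7)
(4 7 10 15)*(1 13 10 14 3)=[0, 13, 2, 1, 7, 5, 6, 14, 8, 9, 15, 11, 12, 10, 3, 4]=(1 13 10 15 4 7 14 3)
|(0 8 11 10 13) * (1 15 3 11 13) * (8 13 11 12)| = 14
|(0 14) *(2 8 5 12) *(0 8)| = |(0 14 8 5 12 2)| = 6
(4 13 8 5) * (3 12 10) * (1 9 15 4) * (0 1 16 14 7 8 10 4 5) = (0 1 9 15 5 16 14 7 8)(3 12 4 13 10) = [1, 9, 2, 12, 13, 16, 6, 8, 0, 15, 3, 11, 4, 10, 7, 5, 14]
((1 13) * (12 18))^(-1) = (1 13)(12 18) = [0, 13, 2, 3, 4, 5, 6, 7, 8, 9, 10, 11, 18, 1, 14, 15, 16, 17, 12]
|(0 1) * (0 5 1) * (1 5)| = |(5)| = 1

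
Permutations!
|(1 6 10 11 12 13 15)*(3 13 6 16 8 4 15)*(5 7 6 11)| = 20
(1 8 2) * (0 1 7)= (0 1 8 2 7)= [1, 8, 7, 3, 4, 5, 6, 0, 2]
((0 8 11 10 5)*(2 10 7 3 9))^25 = (0 10 9 7 8 5 2 3 11) = [10, 1, 3, 11, 4, 2, 6, 8, 5, 7, 9, 0]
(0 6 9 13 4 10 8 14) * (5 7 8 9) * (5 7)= (0 6 7 8 14)(4 10 9 13)= [6, 1, 2, 3, 10, 5, 7, 8, 14, 13, 9, 11, 12, 4, 0]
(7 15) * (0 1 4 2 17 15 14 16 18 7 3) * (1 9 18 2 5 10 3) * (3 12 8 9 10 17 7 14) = (0 10 12 8 9 18 14 16 2 7 3)(1 4 5 17 15) = [10, 4, 7, 0, 5, 17, 6, 3, 9, 18, 12, 11, 8, 13, 16, 1, 2, 15, 14]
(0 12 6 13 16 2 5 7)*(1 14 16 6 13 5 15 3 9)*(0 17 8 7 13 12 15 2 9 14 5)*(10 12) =(0 15 3 14 16 9 1 5 13 6)(7 17 8)(10 12) =[15, 5, 2, 14, 4, 13, 0, 17, 7, 1, 12, 11, 10, 6, 16, 3, 9, 8]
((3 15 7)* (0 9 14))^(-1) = [14, 1, 2, 7, 4, 5, 6, 15, 8, 0, 10, 11, 12, 13, 9, 3] = (0 14 9)(3 7 15)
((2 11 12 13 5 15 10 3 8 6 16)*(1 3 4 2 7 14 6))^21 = (2 15 12 4 5 11 10 13)(6 16 7 14) = [0, 1, 15, 3, 5, 11, 16, 14, 8, 9, 13, 10, 4, 2, 6, 12, 7]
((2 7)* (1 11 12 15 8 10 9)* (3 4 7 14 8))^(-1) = [0, 9, 7, 15, 3, 5, 6, 4, 14, 10, 8, 1, 11, 13, 2, 12] = (1 9 10 8 14 2 7 4 3 15 12 11)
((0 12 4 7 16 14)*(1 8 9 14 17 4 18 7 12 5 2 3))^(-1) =[14, 3, 5, 2, 17, 0, 6, 18, 1, 8, 10, 11, 4, 13, 9, 15, 7, 16, 12] =(0 14 9 8 1 3 2 5)(4 17 16 7 18 12)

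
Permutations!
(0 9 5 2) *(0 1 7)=(0 9 5 2 1 7)=[9, 7, 1, 3, 4, 2, 6, 0, 8, 5]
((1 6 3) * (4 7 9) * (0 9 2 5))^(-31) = [5, 3, 7, 6, 9, 2, 1, 4, 8, 0] = (0 5 2 7 4 9)(1 3 6)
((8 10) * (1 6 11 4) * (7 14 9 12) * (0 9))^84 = (0 14 7 12 9) = [14, 1, 2, 3, 4, 5, 6, 12, 8, 0, 10, 11, 9, 13, 7]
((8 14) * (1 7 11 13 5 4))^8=[0, 11, 2, 3, 7, 1, 6, 13, 8, 9, 10, 5, 12, 4, 14]=(14)(1 11 5)(4 7 13)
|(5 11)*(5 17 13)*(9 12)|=|(5 11 17 13)(9 12)|=4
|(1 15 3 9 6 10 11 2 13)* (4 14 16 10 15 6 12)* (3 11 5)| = |(1 6 15 11 2 13)(3 9 12 4 14 16 10 5)| = 24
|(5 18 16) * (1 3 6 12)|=|(1 3 6 12)(5 18 16)|=12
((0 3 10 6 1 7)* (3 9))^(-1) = (0 7 1 6 10 3 9) = [7, 6, 2, 9, 4, 5, 10, 1, 8, 0, 3]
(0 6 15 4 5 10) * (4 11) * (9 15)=(0 6 9 15 11 4 5 10)=[6, 1, 2, 3, 5, 10, 9, 7, 8, 15, 0, 4, 12, 13, 14, 11]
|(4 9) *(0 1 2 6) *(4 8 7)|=|(0 1 2 6)(4 9 8 7)|=4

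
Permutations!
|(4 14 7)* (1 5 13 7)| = |(1 5 13 7 4 14)| = 6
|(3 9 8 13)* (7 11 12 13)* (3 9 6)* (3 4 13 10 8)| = 5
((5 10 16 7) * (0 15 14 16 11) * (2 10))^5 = [5, 1, 14, 3, 4, 15, 6, 0, 8, 9, 16, 7, 12, 13, 10, 2, 11] = (0 5 15 2 14 10 16 11 7)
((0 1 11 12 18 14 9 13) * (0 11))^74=(9 11 18)(12 14 13)=[0, 1, 2, 3, 4, 5, 6, 7, 8, 11, 10, 18, 14, 12, 13, 15, 16, 17, 9]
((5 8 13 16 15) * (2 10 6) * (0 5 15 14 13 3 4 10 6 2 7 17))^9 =(0 17 7 6 2 10 4 3 8 5) =[17, 1, 10, 8, 3, 0, 2, 6, 5, 9, 4, 11, 12, 13, 14, 15, 16, 7]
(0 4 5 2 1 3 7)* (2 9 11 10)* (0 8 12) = (0 4 5 9 11 10 2 1 3 7 8 12) = [4, 3, 1, 7, 5, 9, 6, 8, 12, 11, 2, 10, 0]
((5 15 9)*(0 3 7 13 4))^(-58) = (0 7 4 3 13)(5 9 15) = [7, 1, 2, 13, 3, 9, 6, 4, 8, 15, 10, 11, 12, 0, 14, 5]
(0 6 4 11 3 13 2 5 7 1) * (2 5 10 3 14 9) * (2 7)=(0 6 4 11 14 9 7 1)(2 10 3 13 5)=[6, 0, 10, 13, 11, 2, 4, 1, 8, 7, 3, 14, 12, 5, 9]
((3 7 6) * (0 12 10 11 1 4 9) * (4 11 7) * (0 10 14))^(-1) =[14, 11, 2, 6, 3, 5, 7, 10, 8, 4, 9, 1, 0, 13, 12] =(0 14 12)(1 11)(3 6 7 10 9 4)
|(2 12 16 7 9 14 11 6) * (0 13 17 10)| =|(0 13 17 10)(2 12 16 7 9 14 11 6)| =8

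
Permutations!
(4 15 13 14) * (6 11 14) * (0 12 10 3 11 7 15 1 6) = (0 12 10 3 11 14 4 1 6 7 15 13) = [12, 6, 2, 11, 1, 5, 7, 15, 8, 9, 3, 14, 10, 0, 4, 13]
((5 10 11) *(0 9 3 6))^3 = (11)(0 6 3 9) = [6, 1, 2, 9, 4, 5, 3, 7, 8, 0, 10, 11]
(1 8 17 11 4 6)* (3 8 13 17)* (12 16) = [0, 13, 2, 8, 6, 5, 1, 7, 3, 9, 10, 4, 16, 17, 14, 15, 12, 11] = (1 13 17 11 4 6)(3 8)(12 16)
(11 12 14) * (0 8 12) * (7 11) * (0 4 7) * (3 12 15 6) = [8, 1, 2, 12, 7, 5, 3, 11, 15, 9, 10, 4, 14, 13, 0, 6] = (0 8 15 6 3 12 14)(4 7 11)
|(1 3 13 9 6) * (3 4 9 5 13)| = 4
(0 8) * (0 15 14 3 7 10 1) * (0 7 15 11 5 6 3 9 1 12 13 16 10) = (0 8 11 5 6 3 15 14 9 1 7)(10 12 13 16) = [8, 7, 2, 15, 4, 6, 3, 0, 11, 1, 12, 5, 13, 16, 9, 14, 10]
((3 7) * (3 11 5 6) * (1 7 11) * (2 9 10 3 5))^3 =(1 7)(2 3 9 11 10)(5 6) =[0, 7, 3, 9, 4, 6, 5, 1, 8, 11, 2, 10]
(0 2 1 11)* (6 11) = [2, 6, 1, 3, 4, 5, 11, 7, 8, 9, 10, 0] = (0 2 1 6 11)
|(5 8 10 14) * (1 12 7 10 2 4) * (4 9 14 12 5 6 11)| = |(1 5 8 2 9 14 6 11 4)(7 10 12)| = 9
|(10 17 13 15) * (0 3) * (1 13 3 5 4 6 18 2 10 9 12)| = 45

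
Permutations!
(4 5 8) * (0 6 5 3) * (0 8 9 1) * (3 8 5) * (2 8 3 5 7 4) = (0 6 5 9 1)(2 8)(3 7 4) = [6, 0, 8, 7, 3, 9, 5, 4, 2, 1]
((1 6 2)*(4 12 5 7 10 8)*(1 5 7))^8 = (4 10 12 8 7) = [0, 1, 2, 3, 10, 5, 6, 4, 7, 9, 12, 11, 8]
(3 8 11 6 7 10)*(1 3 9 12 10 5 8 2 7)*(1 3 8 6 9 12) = (1 8 11 9)(2 7 5 6 3)(10 12) = [0, 8, 7, 2, 4, 6, 3, 5, 11, 1, 12, 9, 10]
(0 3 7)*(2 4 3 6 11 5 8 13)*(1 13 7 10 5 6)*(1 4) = (0 4 3 10 5 8 7)(1 13 2)(6 11) = [4, 13, 1, 10, 3, 8, 11, 0, 7, 9, 5, 6, 12, 2]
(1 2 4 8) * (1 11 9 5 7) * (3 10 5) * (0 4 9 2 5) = [4, 5, 9, 10, 8, 7, 6, 1, 11, 3, 0, 2] = (0 4 8 11 2 9 3 10)(1 5 7)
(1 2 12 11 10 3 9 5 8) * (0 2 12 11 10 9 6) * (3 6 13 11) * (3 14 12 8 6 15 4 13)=[2, 8, 14, 3, 13, 6, 0, 7, 1, 5, 15, 9, 10, 11, 12, 4]=(0 2 14 12 10 15 4 13 11 9 5 6)(1 8)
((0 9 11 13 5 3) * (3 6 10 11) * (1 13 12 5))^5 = [3, 13, 2, 9, 4, 5, 6, 7, 8, 0, 10, 11, 12, 1] = (0 3 9)(1 13)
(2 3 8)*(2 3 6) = [0, 1, 6, 8, 4, 5, 2, 7, 3] = (2 6)(3 8)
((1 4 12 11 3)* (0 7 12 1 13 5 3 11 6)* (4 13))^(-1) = (0 6 12 7)(1 4 3 5 13) = [6, 4, 2, 5, 3, 13, 12, 0, 8, 9, 10, 11, 7, 1]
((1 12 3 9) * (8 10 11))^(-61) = [0, 9, 2, 12, 4, 5, 6, 7, 11, 3, 8, 10, 1] = (1 9 3 12)(8 11 10)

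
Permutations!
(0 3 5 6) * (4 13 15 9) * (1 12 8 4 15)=(0 3 5 6)(1 12 8 4 13)(9 15)=[3, 12, 2, 5, 13, 6, 0, 7, 4, 15, 10, 11, 8, 1, 14, 9]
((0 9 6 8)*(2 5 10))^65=(0 9 6 8)(2 10 5)=[9, 1, 10, 3, 4, 2, 8, 7, 0, 6, 5]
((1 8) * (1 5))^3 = [0, 1, 2, 3, 4, 5, 6, 7, 8] = (8)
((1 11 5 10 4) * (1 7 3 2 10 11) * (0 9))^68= (11)(2 7 10 3 4)= [0, 1, 7, 4, 2, 5, 6, 10, 8, 9, 3, 11]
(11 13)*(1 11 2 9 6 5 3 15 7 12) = (1 11 13 2 9 6 5 3 15 7 12) = [0, 11, 9, 15, 4, 3, 5, 12, 8, 6, 10, 13, 1, 2, 14, 7]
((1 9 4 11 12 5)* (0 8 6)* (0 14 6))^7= [8, 9, 2, 3, 11, 1, 14, 7, 0, 4, 10, 12, 5, 13, 6]= (0 8)(1 9 4 11 12 5)(6 14)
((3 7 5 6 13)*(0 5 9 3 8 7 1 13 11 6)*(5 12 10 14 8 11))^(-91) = (14) = [0, 1, 2, 3, 4, 5, 6, 7, 8, 9, 10, 11, 12, 13, 14]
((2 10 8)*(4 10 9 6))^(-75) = (2 4)(6 8)(9 10) = [0, 1, 4, 3, 2, 5, 8, 7, 6, 10, 9]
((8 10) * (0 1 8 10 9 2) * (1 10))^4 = (0 9 1)(2 8 10) = [9, 0, 8, 3, 4, 5, 6, 7, 10, 1, 2]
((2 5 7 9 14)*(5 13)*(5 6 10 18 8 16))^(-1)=[0, 1, 14, 3, 4, 16, 13, 5, 18, 7, 6, 11, 12, 2, 9, 15, 8, 17, 10]=(2 14 9 7 5 16 8 18 10 6 13)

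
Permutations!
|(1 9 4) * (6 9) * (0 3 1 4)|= 5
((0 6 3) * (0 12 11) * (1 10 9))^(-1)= [11, 9, 2, 6, 4, 5, 0, 7, 8, 10, 1, 12, 3]= (0 11 12 3 6)(1 9 10)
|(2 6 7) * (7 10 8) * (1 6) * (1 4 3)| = |(1 6 10 8 7 2 4 3)| = 8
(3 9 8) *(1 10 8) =(1 10 8 3 9) =[0, 10, 2, 9, 4, 5, 6, 7, 3, 1, 8]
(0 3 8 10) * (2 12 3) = (0 2 12 3 8 10) = [2, 1, 12, 8, 4, 5, 6, 7, 10, 9, 0, 11, 3]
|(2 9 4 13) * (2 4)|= 2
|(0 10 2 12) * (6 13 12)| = 6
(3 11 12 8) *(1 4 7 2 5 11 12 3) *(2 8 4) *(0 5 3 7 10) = (0 5 11 7 8 1 2 3 12 4 10) = [5, 2, 3, 12, 10, 11, 6, 8, 1, 9, 0, 7, 4]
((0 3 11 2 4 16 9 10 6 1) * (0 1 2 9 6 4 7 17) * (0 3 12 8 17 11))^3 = (0 17 12 3 8)(2 9 16 7 10 6 11 4) = [17, 1, 9, 8, 2, 5, 11, 10, 0, 16, 6, 4, 3, 13, 14, 15, 7, 12]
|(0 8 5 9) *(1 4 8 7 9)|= |(0 7 9)(1 4 8 5)|= 12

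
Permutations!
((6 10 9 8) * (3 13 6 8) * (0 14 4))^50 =[4, 1, 2, 3, 14, 5, 6, 7, 8, 9, 10, 11, 12, 13, 0] =(0 4 14)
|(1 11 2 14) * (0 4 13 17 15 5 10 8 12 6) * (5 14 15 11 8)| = 12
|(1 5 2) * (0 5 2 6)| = 6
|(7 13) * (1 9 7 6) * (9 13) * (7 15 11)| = 12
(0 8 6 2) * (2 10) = (0 8 6 10 2) = [8, 1, 0, 3, 4, 5, 10, 7, 6, 9, 2]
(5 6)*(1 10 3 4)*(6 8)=(1 10 3 4)(5 8 6)=[0, 10, 2, 4, 1, 8, 5, 7, 6, 9, 3]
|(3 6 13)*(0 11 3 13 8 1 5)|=7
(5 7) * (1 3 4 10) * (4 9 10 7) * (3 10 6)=[0, 10, 2, 9, 7, 4, 3, 5, 8, 6, 1]=(1 10)(3 9 6)(4 7 5)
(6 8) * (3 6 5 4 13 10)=(3 6 8 5 4 13 10)=[0, 1, 2, 6, 13, 4, 8, 7, 5, 9, 3, 11, 12, 10]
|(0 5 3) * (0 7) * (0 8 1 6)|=7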